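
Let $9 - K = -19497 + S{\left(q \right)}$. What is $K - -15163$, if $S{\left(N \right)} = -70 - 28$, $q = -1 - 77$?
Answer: $34767$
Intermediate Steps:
$q = -78$ ($q = -1 - 77 = -78$)
$S{\left(N \right)} = -98$
$K = 19604$ ($K = 9 - \left(-19497 - 98\right) = 9 - -19595 = 9 + 19595 = 19604$)
$K - -15163 = 19604 - -15163 = 19604 + 15163 = 34767$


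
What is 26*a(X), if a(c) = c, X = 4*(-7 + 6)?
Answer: -104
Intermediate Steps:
X = -4 (X = 4*(-1) = -4)
26*a(X) = 26*(-4) = -104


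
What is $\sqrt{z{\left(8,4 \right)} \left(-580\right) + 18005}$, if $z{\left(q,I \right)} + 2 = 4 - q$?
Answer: $\sqrt{21485} \approx 146.58$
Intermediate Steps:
$z{\left(q,I \right)} = 2 - q$ ($z{\left(q,I \right)} = -2 - \left(-4 + q\right) = 2 - q$)
$\sqrt{z{\left(8,4 \right)} \left(-580\right) + 18005} = \sqrt{\left(2 - 8\right) \left(-580\right) + 18005} = \sqrt{\left(-6\right) \left(-580\right) + 18005} = \sqrt{3480 + 18005} = \sqrt{21485}$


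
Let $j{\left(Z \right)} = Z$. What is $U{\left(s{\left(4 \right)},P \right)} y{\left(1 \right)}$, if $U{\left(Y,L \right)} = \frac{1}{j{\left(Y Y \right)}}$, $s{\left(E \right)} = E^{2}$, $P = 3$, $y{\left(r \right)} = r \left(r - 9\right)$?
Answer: $- \frac{1}{32} \approx -0.03125$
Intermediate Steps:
$y{\left(r \right)} = r \left(-9 + r\right)$
$U{\left(Y,L \right)} = \frac{1}{Y^{2}}$ ($U{\left(Y,L \right)} = \frac{1}{Y Y} = \frac{1}{Y^{2}}$)
$U{\left(s{\left(4 \right)},P \right)} y{\left(1 \right)} = \frac{1 \left(-9 + 1\right)}{256} = \frac{1 \left(-8\right)}{256} = \frac{1}{256} \left(-8\right) = - \frac{1}{32}$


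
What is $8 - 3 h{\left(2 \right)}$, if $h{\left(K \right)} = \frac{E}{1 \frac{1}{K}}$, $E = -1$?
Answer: $14$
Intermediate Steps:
$h{\left(K \right)} = - K$ ($h{\left(K \right)} = - \frac{1}{1 \frac{1}{K}} = - \frac{1}{\frac{1}{K}} = - K$)
$8 - 3 h{\left(2 \right)} = 8 - 3 \left(\left(-1\right) 2\right) = 8 - -6 = 8 + 6 = 14$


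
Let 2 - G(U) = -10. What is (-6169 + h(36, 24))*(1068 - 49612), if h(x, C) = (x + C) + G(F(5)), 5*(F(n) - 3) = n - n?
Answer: 295972768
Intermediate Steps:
F(n) = 3 (F(n) = 3 + (n - n)/5 = 3 + (⅕)*0 = 3 + 0 = 3)
G(U) = 12 (G(U) = 2 - 1*(-10) = 2 + 10 = 12)
h(x, C) = 12 + C + x (h(x, C) = (x + C) + 12 = (C + x) + 12 = 12 + C + x)
(-6169 + h(36, 24))*(1068 - 49612) = (-6169 + (12 + 24 + 36))*(1068 - 49612) = (-6169 + 72)*(-48544) = -6097*(-48544) = 295972768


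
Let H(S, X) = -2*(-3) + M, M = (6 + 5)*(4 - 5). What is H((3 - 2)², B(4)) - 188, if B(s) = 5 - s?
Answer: -193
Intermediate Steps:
M = -11 (M = 11*(-1) = -11)
H(S, X) = -5 (H(S, X) = -2*(-3) - 11 = 6 - 11 = -5)
H((3 - 2)², B(4)) - 188 = -5 - 188 = -193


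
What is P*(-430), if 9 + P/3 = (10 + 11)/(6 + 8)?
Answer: 9675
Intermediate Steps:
P = -45/2 (P = -27 + 3*((10 + 11)/(6 + 8)) = -27 + 3*(21/14) = -27 + 3*(21*(1/14)) = -27 + 3*(3/2) = -27 + 9/2 = -45/2 ≈ -22.500)
P*(-430) = -45/2*(-430) = 9675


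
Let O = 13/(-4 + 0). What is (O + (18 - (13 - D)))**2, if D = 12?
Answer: 3025/16 ≈ 189.06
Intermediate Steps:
O = -13/4 (O = 13/(-4) = -1/4*13 = -13/4 ≈ -3.2500)
(O + (18 - (13 - D)))**2 = (-13/4 + (18 - (13 - 1*12)))**2 = (-13/4 + (18 - (13 - 12)))**2 = (-13/4 + (18 - 1*1))**2 = (-13/4 + (18 - 1))**2 = (-13/4 + 17)**2 = (55/4)**2 = 3025/16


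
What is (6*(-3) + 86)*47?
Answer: 3196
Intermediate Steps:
(6*(-3) + 86)*47 = (-18 + 86)*47 = 68*47 = 3196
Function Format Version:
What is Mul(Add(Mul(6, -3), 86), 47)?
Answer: 3196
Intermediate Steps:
Mul(Add(Mul(6, -3), 86), 47) = Mul(Add(-18, 86), 47) = Mul(68, 47) = 3196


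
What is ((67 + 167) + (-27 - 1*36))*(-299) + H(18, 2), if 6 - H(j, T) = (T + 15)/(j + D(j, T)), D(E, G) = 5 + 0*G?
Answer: -1175846/23 ≈ -51124.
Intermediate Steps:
D(E, G) = 5 (D(E, G) = 5 + 0 = 5)
H(j, T) = 6 - (15 + T)/(5 + j) (H(j, T) = 6 - (T + 15)/(j + 5) = 6 - (15 + T)/(5 + j))
((67 + 167) + (-27 - 1*36))*(-299) + H(18, 2) = ((67 + 167) + (-27 - 1*36))*(-299) + (15 - 1*2 + 6*18)/(5 + 18) = (234 + (-27 - 36))*(-299) + (15 - 2 + 108)/23 = (234 - 63)*(-299) + (1/23)*121 = 171*(-299) + 121/23 = -51129 + 121/23 = -1175846/23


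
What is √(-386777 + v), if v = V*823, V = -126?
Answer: 5*I*√19619 ≈ 700.34*I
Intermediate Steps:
v = -103698 (v = -126*823 = -103698)
√(-386777 + v) = √(-386777 - 103698) = √(-490475) = 5*I*√19619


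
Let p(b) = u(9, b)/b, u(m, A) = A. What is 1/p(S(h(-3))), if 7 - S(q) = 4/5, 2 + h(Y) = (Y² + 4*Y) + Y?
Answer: 1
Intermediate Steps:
h(Y) = -2 + Y² + 5*Y (h(Y) = -2 + ((Y² + 4*Y) + Y) = -2 + (Y² + 5*Y) = -2 + Y² + 5*Y)
S(q) = 31/5 (S(q) = 7 - 4/5 = 7 - 1*⅘ = 7 - ⅘ = 31/5)
p(b) = 1 (p(b) = b/b = 1)
1/p(S(h(-3))) = 1/1 = 1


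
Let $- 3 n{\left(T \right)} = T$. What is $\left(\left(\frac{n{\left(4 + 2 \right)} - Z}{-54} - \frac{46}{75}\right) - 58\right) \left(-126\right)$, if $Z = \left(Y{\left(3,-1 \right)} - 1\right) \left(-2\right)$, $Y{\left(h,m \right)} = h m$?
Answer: $\frac{552146}{75} \approx 7361.9$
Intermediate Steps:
$n{\left(T \right)} = - \frac{T}{3}$
$Z = 8$ ($Z = \left(3 \left(-1\right) - 1\right) \left(-2\right) = \left(-3 - 1\right) \left(-2\right) = \left(-4\right) \left(-2\right) = 8$)
$\left(\left(\frac{n{\left(4 + 2 \right)} - Z}{-54} - \frac{46}{75}\right) - 58\right) \left(-126\right) = \left(\left(\frac{- \frac{4 + 2}{3} - 8}{-54} - \frac{46}{75}\right) - 58\right) \left(-126\right) = \left(\left(\left(\left(- \frac{1}{3}\right) 6 - 8\right) \left(- \frac{1}{54}\right) - \frac{46}{75}\right) - 58\right) \left(-126\right) = \left(\left(\left(-2 - 8\right) \left(- \frac{1}{54}\right) - \frac{46}{75}\right) - 58\right) \left(-126\right) = \left(\left(\left(-10\right) \left(- \frac{1}{54}\right) - \frac{46}{75}\right) - 58\right) \left(-126\right) = \left(\left(\frac{5}{27} - \frac{46}{75}\right) - 58\right) \left(-126\right) = \left(- \frac{289}{675} - 58\right) \left(-126\right) = \left(- \frac{39439}{675}\right) \left(-126\right) = \frac{552146}{75}$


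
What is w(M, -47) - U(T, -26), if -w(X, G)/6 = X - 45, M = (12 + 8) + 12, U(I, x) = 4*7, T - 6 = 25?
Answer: 50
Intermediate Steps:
T = 31 (T = 6 + 25 = 31)
U(I, x) = 28
M = 32 (M = 20 + 12 = 32)
w(X, G) = 270 - 6*X (w(X, G) = -6*(X - 45) = -6*(-45 + X) = 270 - 6*X)
w(M, -47) - U(T, -26) = (270 - 6*32) - 1*28 = (270 - 192) - 28 = 78 - 28 = 50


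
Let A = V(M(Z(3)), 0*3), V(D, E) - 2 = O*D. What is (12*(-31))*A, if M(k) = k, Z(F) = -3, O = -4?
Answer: -5208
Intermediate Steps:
V(D, E) = 2 - 4*D
A = 14 (A = 2 - 4*(-3) = 2 + 12 = 14)
(12*(-31))*A = (12*(-31))*14 = -372*14 = -5208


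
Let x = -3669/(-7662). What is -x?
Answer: -1223/2554 ≈ -0.47886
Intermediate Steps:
x = 1223/2554 (x = -3669*(-1/7662) = 1223/2554 ≈ 0.47886)
-x = -1*1223/2554 = -1223/2554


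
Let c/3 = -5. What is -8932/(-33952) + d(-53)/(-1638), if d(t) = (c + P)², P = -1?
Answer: 742363/6951672 ≈ 0.10679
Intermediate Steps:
c = -15 (c = 3*(-5) = -15)
d(t) = 256 (d(t) = (-15 - 1)² = (-16)² = 256)
-8932/(-33952) + d(-53)/(-1638) = -8932/(-33952) + 256/(-1638) = -8932*(-1/33952) + 256*(-1/1638) = 2233/8488 - 128/819 = 742363/6951672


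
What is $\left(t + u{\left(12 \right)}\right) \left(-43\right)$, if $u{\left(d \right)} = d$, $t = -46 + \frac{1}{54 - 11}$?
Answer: $1461$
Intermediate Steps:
$t = - \frac{1977}{43}$ ($t = -46 + \frac{1}{43} = - \frac{1977}{43} \approx -45.977$)
$\left(t + u{\left(12 \right)}\right) \left(-43\right) = \left(- \frac{1977}{43} + 12\right) \left(-43\right) = \left(- \frac{1461}{43}\right) \left(-43\right) = 1461$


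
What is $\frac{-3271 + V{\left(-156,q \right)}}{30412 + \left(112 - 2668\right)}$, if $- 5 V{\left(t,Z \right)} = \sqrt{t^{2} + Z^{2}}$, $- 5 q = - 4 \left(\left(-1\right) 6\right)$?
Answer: $- \frac{3271}{27856} - \frac{3 \sqrt{4229}}{174100} \approx -0.11855$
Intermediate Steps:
$q = - \frac{24}{5}$ ($q = - \frac{\left(-4\right) \left(\left(-1\right) 6\right)}{5} = - \frac{\left(-4\right) \left(-6\right)}{5} = \left(- \frac{1}{5}\right) 24 = - \frac{24}{5} \approx -4.8$)
$V{\left(t,Z \right)} = - \frac{\sqrt{Z^{2} + t^{2}}}{5}$ ($V{\left(t,Z \right)} = - \frac{\sqrt{t^{2} + Z^{2}}}{5} = - \frac{\sqrt{Z^{2} + t^{2}}}{5}$)
$\frac{-3271 + V{\left(-156,q \right)}}{30412 + \left(112 - 2668\right)} = \frac{-3271 - \frac{\sqrt{\left(- \frac{24}{5}\right)^{2} + \left(-156\right)^{2}}}{5}}{30412 + \left(112 - 2668\right)} = \frac{-3271 - \frac{\sqrt{\frac{576}{25} + 24336}}{5}}{30412 + \left(112 - 2668\right)} = \frac{-3271 - \frac{\sqrt{\frac{608976}{25}}}{5}}{30412 - 2556} = \frac{-3271 - \frac{\frac{12}{5} \sqrt{4229}}{5}}{27856} = \left(-3271 - \frac{12 \sqrt{4229}}{25}\right) \frac{1}{27856} = - \frac{3271}{27856} - \frac{3 \sqrt{4229}}{174100}$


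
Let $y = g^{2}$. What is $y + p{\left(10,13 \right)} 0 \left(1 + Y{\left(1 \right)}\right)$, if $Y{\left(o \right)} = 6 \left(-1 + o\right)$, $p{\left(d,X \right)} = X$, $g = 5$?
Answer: $25$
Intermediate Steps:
$y = 25$ ($y = 5^{2} = 25$)
$Y{\left(o \right)} = -6 + 6 o$
$y + p{\left(10,13 \right)} 0 \left(1 + Y{\left(1 \right)}\right) = 25 + 13 \cdot 0 \left(1 + \left(-6 + 6 \cdot 1\right)\right) = 25 + 13 \cdot 0 \left(1 + \left(-6 + 6\right)\right) = 25 + 13 \cdot 0 \left(1 + 0\right) = 25 + 13 \cdot 0 \cdot 1 = 25 + 13 \cdot 0 = 25 + 0 = 25$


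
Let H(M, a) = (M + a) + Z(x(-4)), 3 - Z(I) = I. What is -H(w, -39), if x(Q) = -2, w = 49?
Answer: -15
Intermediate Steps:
Z(I) = 3 - I
H(M, a) = 5 + M + a (H(M, a) = (M + a) + (3 - 1*(-2)) = (M + a) + (3 + 2) = (M + a) + 5 = 5 + M + a)
-H(w, -39) = -(5 + 49 - 39) = -1*15 = -15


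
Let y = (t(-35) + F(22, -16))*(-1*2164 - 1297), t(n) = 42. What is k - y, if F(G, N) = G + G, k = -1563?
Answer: 296083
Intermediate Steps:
F(G, N) = 2*G
y = -297646 (y = (42 + 2*22)*(-1*2164 - 1297) = (42 + 44)*(-2164 - 1297) = 86*(-3461) = -297646)
k - y = -1563 - 1*(-297646) = -1563 + 297646 = 296083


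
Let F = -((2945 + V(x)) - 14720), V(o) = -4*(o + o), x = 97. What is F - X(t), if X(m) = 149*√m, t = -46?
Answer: 12551 - 149*I*√46 ≈ 12551.0 - 1010.6*I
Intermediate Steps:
V(o) = -8*o
F = 12551 (F = -((2945 - 8*97) - 14720) = -((2945 - 776) - 14720) = -(2169 - 14720) = -1*(-12551) = 12551)
F - X(t) = 12551 - 149*√(-46) = 12551 - 149*I*√46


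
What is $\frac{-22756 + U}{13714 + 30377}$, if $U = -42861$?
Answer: $- \frac{65617}{44091} \approx -1.4882$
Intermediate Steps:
$\frac{-22756 + U}{13714 + 30377} = \frac{-22756 - 42861}{13714 + 30377} = - \frac{65617}{44091}$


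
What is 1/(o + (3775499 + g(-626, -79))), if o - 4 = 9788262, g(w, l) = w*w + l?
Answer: 1/13955562 ≈ 7.1656e-8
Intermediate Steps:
g(w, l) = l + w² (g(w, l) = w² + l = l + w²)
o = 9788266 (o = 4 + 9788262 = 9788266)
1/(o + (3775499 + g(-626, -79))) = 1/(9788266 + (3775499 + (-79 + (-626)²))) = 1/(9788266 + (3775499 + (-79 + 391876))) = 1/(9788266 + (3775499 + 391797)) = 1/(9788266 + 4167296) = 1/13955562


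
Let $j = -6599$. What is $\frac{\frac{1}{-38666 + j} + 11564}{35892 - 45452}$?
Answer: $- \frac{523444459}{432733400} \approx -1.2096$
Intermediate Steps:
$\frac{\frac{1}{-38666 + j} + 11564}{35892 - 45452} = \frac{\frac{1}{-38666 - 6599} + 11564}{35892 - 45452} = \frac{\frac{1}{-45265} + 11564}{-9560} = \left(- \frac{1}{45265} + 11564\right) \left(- \frac{1}{9560}\right) = \frac{523444459}{45265} \left(- \frac{1}{9560}\right) = - \frac{523444459}{432733400}$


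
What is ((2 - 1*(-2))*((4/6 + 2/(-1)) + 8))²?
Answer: 6400/9 ≈ 711.11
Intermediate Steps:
((2 - 1*(-2))*((4/6 + 2/(-1)) + 8))² = ((2 + 2)*((4*(⅙) + 2*(-1)) + 8))² = (4*((⅔ - 2) + 8))² = (4*(-4/3 + 8))² = (4*(20/3))² = (80/3)² = 6400/9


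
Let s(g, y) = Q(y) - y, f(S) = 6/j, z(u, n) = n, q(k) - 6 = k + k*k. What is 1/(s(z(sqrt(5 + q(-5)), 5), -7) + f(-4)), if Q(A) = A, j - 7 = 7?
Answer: 7/3 ≈ 2.3333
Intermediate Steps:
j = 14 (j = 7 + 7 = 14)
q(k) = 6 + k + k**2 (q(k) = 6 + (k + k*k) = 6 + (k + k**2) = 6 + k + k**2)
f(S) = 3/7 (f(S) = 6/14 = 6*(1/14) = 3/7)
s(g, y) = 0 (s(g, y) = y - y = 0)
1/(s(z(sqrt(5 + q(-5)), 5), -7) + f(-4)) = 1/(0 + 3/7) = 1/(3/7) = 7/3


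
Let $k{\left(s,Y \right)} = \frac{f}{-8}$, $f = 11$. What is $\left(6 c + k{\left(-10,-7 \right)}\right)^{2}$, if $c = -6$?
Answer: $\frac{89401}{64} \approx 1396.9$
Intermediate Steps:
$k{\left(s,Y \right)} = - \frac{11}{8}$ ($k{\left(s,Y \right)} = \frac{11}{-8} = 11 \left(- \frac{1}{8}\right) = - \frac{11}{8}$)
$\left(6 c + k{\left(-10,-7 \right)}\right)^{2} = \left(6 \left(-6\right) - \frac{11}{8}\right)^{2} = \left(-36 - \frac{11}{8}\right)^{2} = \left(- \frac{299}{8}\right)^{2} = \frac{89401}{64}$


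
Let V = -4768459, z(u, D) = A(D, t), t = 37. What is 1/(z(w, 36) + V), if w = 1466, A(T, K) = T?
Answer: -1/4768423 ≈ -2.0971e-7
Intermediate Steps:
z(u, D) = D
1/(z(w, 36) + V) = 1/(36 - 4768459) = 1/(-4768423) = -1/4768423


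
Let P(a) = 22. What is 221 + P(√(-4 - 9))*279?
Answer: 6359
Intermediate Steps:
221 + P(√(-4 - 9))*279 = 221 + 22*279 = 221 + 6138 = 6359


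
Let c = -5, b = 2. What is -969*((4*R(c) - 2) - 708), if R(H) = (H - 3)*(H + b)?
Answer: 594966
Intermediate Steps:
R(H) = (-3 + H)*(2 + H) (R(H) = (H - 3)*(H + 2) = (-3 + H)*(2 + H))
-969*((4*R(c) - 2) - 708) = -969*((4*(-6 + (-5)² - 1*(-5)) - 2) - 708) = -969*((4*(-6 + 25 + 5) - 2) - 708) = -969*((4*24 - 2) - 708) = -969*((96 - 2) - 708) = -969*(94 - 708) = -969*(-614) = 594966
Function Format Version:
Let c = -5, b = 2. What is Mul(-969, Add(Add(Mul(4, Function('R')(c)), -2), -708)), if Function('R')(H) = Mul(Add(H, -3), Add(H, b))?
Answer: 594966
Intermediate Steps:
Function('R')(H) = Mul(Add(-3, H), Add(2, H)) (Function('R')(H) = Mul(Add(H, -3), Add(H, 2)) = Mul(Add(-3, H), Add(2, H)))
Mul(-969, Add(Add(Mul(4, Function('R')(c)), -2), -708)) = Mul(-969, Add(Add(Mul(4, Add(-6, Pow(-5, 2), Mul(-1, -5))), -2), -708)) = Mul(-969, Add(Add(Mul(4, Add(-6, 25, 5)), -2), -708)) = Mul(-969, Add(Add(Mul(4, 24), -2), -708)) = Mul(-969, Add(Add(96, -2), -708)) = Mul(-969, Add(94, -708)) = Mul(-969, -614) = 594966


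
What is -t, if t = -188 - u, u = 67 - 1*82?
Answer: 173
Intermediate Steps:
u = -15 (u = 67 - 82 = -15)
t = -173 (t = -188 - 1*(-15) = -188 + 15 = -173)
-t = -1*(-173) = 173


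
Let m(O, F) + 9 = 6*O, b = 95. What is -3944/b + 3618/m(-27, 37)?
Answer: -5954/95 ≈ -62.674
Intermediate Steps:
m(O, F) = -9 + 6*O
-3944/b + 3618/m(-27, 37) = -3944/95 + 3618/(-9 + 6*(-27)) = -3944*1/95 + 3618/(-9 - 162) = -3944/95 + 3618/(-171) = -3944/95 + 3618*(-1/171) = -3944/95 - 402/19 = -5954/95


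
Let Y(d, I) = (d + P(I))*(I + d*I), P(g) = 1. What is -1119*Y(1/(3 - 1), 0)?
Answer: 0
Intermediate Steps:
Y(d, I) = (1 + d)*(I + I*d) (Y(d, I) = (d + 1)*(I + d*I) = (1 + d)*(I + I*d))
-1119*Y(1/(3 - 1), 0) = -0*(1 + (1/(3 - 1))² + 2/(3 - 1)) = -0*(1 + (1/2)² + 2/2) = -0*(1 + (½)² + 2*(½)) = -0*(1 + ¼ + 1) = -0*9/4 = -1119*0 = 0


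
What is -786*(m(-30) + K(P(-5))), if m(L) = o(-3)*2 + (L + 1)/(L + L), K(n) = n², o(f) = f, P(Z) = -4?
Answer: -82399/10 ≈ -8239.9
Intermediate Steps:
m(L) = -6 + (1 + L)/(2*L) (m(L) = -3*2 + (L + 1)/(L + L) = -6 + (1 + L)/((2*L)) = -6 + (1 + L)*(1/(2*L)) = -6 + (1 + L)/(2*L))
-786*(m(-30) + K(P(-5))) = -786*((½)*(1 - 11*(-30))/(-30) + (-4)²) = -786*((½)*(-1/30)*(1 + 330) + 16) = -786*((½)*(-1/30)*331 + 16) = -786*(-331/60 + 16) = -786*629/60 = -82399/10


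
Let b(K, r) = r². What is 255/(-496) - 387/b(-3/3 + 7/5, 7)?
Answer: -204447/24304 ≈ -8.4121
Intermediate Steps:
255/(-496) - 387/b(-3/3 + 7/5, 7) = 255/(-496) - 387/(7²) = 255*(-1/496) - 387/49 = -255/496 - 387*1/49 = -255/496 - 387/49 = -204447/24304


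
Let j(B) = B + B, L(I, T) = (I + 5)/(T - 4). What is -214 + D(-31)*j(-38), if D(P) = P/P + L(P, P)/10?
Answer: -51738/175 ≈ -295.65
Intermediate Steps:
L(I, T) = (5 + I)/(-4 + T)
j(B) = 2*B
D(P) = 1 + (5 + P)/(10*(-4 + P)) (D(P) = P/P + ((5 + P)/(-4 + P))/10 = 1 + ((5 + P)/(-4 + P))*(1/10) = 1 + (5 + P)/(10*(-4 + P)))
-214 + D(-31)*j(-38) = -214 + ((-35 + 11*(-31))/(10*(-4 - 31)))*(2*(-38)) = -214 + ((1/10)*(-35 - 341)/(-35))*(-76) = -214 + ((1/10)*(-1/35)*(-376))*(-76) = -214 + (188/175)*(-76) = -214 - 14288/175 = -51738/175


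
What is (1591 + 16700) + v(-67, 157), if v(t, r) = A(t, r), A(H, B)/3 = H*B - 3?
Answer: -13275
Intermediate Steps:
A(H, B) = -9 + 3*B*H (A(H, B) = 3*(H*B - 3) = 3*(B*H - 3) = 3*(-3 + B*H) = -9 + 3*B*H)
v(t, r) = -9 + 3*r*t
(1591 + 16700) + v(-67, 157) = (1591 + 16700) + (-9 + 3*157*(-67)) = 18291 + (-9 - 31557) = 18291 - 31566 = -13275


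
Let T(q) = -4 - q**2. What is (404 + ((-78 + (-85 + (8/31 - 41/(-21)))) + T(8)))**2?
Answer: 13010139844/423801 ≈ 30699.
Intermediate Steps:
(404 + ((-78 + (-85 + (8/31 - 41/(-21)))) + T(8)))**2 = (404 + ((-78 + (-85 + (8/31 - 41/(-21)))) + (-4 - 1*8**2)))**2 = (404 + ((-78 + (-85 + (8*(1/31) - 41*(-1/21)))) + (-4 - 1*64)))**2 = (404 + ((-78 + (-85 + (8/31 + 41/21))) + (-4 - 64)))**2 = (404 + ((-78 + (-85 + 1439/651)) - 68))**2 = (404 + ((-78 - 53896/651) - 68))**2 = (404 + (-104674/651 - 68))**2 = (404 - 148942/651)**2 = (114062/651)**2 = 13010139844/423801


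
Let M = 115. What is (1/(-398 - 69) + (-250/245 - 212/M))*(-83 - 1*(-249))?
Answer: -1251985446/2631545 ≈ -475.76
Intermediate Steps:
(1/(-398 - 69) + (-250/245 - 212/M))*(-83 - 1*(-249)) = (1/(-398 - 69) + (-250/245 - 212/115))*(-83 - 1*(-249)) = (1/(-467) + (-250*1/245 - 212*1/115))*(-83 + 249) = (-1/467 + (-50/49 - 212/115))*166 = (-1/467 - 16138/5635)*166 = -7542081/2631545*166 = -1251985446/2631545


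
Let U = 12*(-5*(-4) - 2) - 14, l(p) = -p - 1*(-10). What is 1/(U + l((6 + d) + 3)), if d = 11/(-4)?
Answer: 4/823 ≈ 0.0048603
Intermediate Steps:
d = -11/4 (d = 11*(-¼) = -11/4 ≈ -2.7500)
l(p) = 10 - p (l(p) = -p + 10 = 10 - p)
U = 202 (U = 12*(20 - 2) - 14 = 12*18 - 14 = 216 - 14 = 202)
1/(U + l((6 + d) + 3)) = 1/(202 + (10 - ((6 - 11/4) + 3))) = 1/(202 + (10 - (13/4 + 3))) = 1/(202 + (10 - 1*25/4)) = 1/(202 + (10 - 25/4)) = 1/(202 + 15/4) = 1/(823/4) = 4/823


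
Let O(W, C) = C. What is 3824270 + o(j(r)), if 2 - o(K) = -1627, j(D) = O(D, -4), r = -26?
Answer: 3825899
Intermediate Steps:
j(D) = -4
o(K) = 1629 (o(K) = 2 - 1*(-1627) = 2 + 1627 = 1629)
3824270 + o(j(r)) = 3824270 + 1629 = 3825899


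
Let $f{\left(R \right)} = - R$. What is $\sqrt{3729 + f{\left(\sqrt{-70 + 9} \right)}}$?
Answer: $\sqrt{3729 - i \sqrt{61}} \approx 61.066 - 0.06395 i$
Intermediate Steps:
$\sqrt{3729 + f{\left(\sqrt{-70 + 9} \right)}} = \sqrt{3729 - \sqrt{-70 + 9}} = \sqrt{3729 - \sqrt{-61}} = \sqrt{3729 - i \sqrt{61}}$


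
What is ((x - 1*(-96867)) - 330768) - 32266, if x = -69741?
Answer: -335908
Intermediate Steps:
((x - 1*(-96867)) - 330768) - 32266 = ((-69741 - 1*(-96867)) - 330768) - 32266 = ((-69741 + 96867) - 330768) - 32266 = (27126 - 330768) - 32266 = -303642 - 32266 = -335908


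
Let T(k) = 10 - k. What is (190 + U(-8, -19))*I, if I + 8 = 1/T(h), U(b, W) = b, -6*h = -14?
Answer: -32942/23 ≈ -1432.3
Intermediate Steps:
h = 7/3 (h = -1/6*(-14) = 7/3 ≈ 2.3333)
I = -181/23 (I = -8 + 1/(10 - 1*7/3) = -8 + 1/(10 - 7/3) = -8 + 1/(23/3) = -8 + 3/23 = -181/23 ≈ -7.8696)
(190 + U(-8, -19))*I = (190 - 8)*(-181/23) = 182*(-181/23) = -32942/23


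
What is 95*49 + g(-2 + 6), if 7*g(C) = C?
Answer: 32589/7 ≈ 4655.6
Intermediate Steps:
g(C) = C/7
95*49 + g(-2 + 6) = 95*49 + (-2 + 6)/7 = 4655 + (⅐)*4 = 4655 + 4/7 = 32589/7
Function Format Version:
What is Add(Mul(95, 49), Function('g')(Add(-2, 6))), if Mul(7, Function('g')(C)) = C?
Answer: Rational(32589, 7) ≈ 4655.6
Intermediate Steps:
Function('g')(C) = Mul(Rational(1, 7), C)
Add(Mul(95, 49), Function('g')(Add(-2, 6))) = Add(Mul(95, 49), Mul(Rational(1, 7), Add(-2, 6))) = Add(4655, Mul(Rational(1, 7), 4)) = Add(4655, Rational(4, 7)) = Rational(32589, 7)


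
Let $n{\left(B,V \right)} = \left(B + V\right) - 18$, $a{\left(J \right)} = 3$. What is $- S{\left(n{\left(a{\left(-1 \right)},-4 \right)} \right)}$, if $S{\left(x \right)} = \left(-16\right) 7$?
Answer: $112$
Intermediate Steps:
$n{\left(B,V \right)} = -18 + B + V$
$S{\left(x \right)} = -112$
$- S{\left(n{\left(a{\left(-1 \right)},-4 \right)} \right)} = \left(-1\right) \left(-112\right) = 112$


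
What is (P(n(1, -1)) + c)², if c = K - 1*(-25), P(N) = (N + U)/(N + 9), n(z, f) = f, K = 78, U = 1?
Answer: 10609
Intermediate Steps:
P(N) = (1 + N)/(9 + N) (P(N) = (N + 1)/(N + 9) = (1 + N)/(9 + N))
c = 103 (c = 78 - 1*(-25) = 78 + 25 = 103)
(P(n(1, -1)) + c)² = ((1 - 1)/(9 - 1) + 103)² = (0/8 + 103)² = ((⅛)*0 + 103)² = (0 + 103)² = 103² = 10609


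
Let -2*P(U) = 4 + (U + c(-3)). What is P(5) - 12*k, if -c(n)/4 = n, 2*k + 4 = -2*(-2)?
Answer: -21/2 ≈ -10.500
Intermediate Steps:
k = 0 (k = -2 + (-2*(-2))/2 = -2 + (½)*4 = -2 + 2 = 0)
c(n) = -4*n
P(U) = -8 - U/2 (P(U) = -(4 + (U - 4*(-3)))/2 = -(4 + (U + 12))/2 = -(4 + (12 + U))/2 = -(16 + U)/2 = -8 - U/2)
P(5) - 12*k = (-8 - ½*5) - 12*0 = (-8 - 5/2) + 0 = -21/2 + 0 = -21/2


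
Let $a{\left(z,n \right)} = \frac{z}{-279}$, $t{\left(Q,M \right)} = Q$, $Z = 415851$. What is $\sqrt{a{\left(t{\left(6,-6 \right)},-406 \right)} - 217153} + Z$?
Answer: $415851 + \frac{i \sqrt{1878156483}}{93} \approx 4.1585 \cdot 10^{5} + 466.0 i$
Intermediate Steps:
$a{\left(z,n \right)} = - \frac{z}{279}$ ($a{\left(z,n \right)} = z \left(- \frac{1}{279}\right) = - \frac{z}{279}$)
$\sqrt{a{\left(t{\left(6,-6 \right)},-406 \right)} - 217153} + Z = \sqrt{\left(- \frac{1}{279}\right) 6 - 217153} + 415851 = \sqrt{- \frac{2}{93} - 217153} + 415851 = \sqrt{- \frac{20195231}{93}} + 415851 = \frac{i \sqrt{1878156483}}{93} + 415851 = 415851 + \frac{i \sqrt{1878156483}}{93}$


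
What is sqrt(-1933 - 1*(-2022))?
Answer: sqrt(89) ≈ 9.4340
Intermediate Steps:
sqrt(-1933 - 1*(-2022)) = sqrt(-1933 + 2022) = sqrt(89)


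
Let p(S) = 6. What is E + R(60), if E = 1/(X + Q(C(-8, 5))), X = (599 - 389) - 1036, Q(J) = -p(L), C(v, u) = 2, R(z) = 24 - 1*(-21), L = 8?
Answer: 37439/832 ≈ 44.999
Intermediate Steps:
R(z) = 45 (R(z) = 24 + 21 = 45)
Q(J) = -6 (Q(J) = -1*6 = -6)
X = -826 (X = 210 - 1036 = -826)
E = -1/832 (E = 1/(-826 - 6) = 1/(-832) = -1/832 ≈ -0.0012019)
E + R(60) = -1/832 + 45 = 37439/832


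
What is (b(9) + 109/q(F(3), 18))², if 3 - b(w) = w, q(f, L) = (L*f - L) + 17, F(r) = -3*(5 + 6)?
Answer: 13535041/354025 ≈ 38.232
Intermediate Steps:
F(r) = -33 (F(r) = -3*11 = -33)
q(f, L) = 17 - L + L*f (q(f, L) = (-L + L*f) + 17 = 17 - L + L*f)
b(w) = 3 - w
(b(9) + 109/q(F(3), 18))² = ((3 - 1*9) + 109/(17 - 1*18 + 18*(-33)))² = ((3 - 9) + 109/(17 - 18 - 594))² = (-6 + 109/(-595))² = (-6 + 109*(-1/595))² = (-6 - 109/595)² = (-3679/595)² = 13535041/354025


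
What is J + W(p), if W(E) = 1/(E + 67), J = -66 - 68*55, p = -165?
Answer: -372989/98 ≈ -3806.0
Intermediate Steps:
J = -3806 (J = -66 - 3740 = -3806)
W(E) = 1/(67 + E)
J + W(p) = -3806 + 1/(67 - 165) = -3806 + 1/(-98) = -3806 - 1/98 = -372989/98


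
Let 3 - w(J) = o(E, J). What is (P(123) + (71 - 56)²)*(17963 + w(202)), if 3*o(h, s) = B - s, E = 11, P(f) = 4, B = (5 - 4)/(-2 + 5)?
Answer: 37166471/9 ≈ 4.1296e+6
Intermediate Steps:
B = ⅓ (B = 1/3 = 1*(⅓) = ⅓ ≈ 0.33333)
o(h, s) = ⅑ - s/3 (o(h, s) = (⅓ - s)/3 = ⅑ - s/3)
w(J) = 26/9 + J/3 (w(J) = 3 - (⅑ - J/3) = 3 + (-⅑ + J/3) = 26/9 + J/3)
(P(123) + (71 - 56)²)*(17963 + w(202)) = (4 + (71 - 56)²)*(17963 + (26/9 + (⅓)*202)) = (4 + 15²)*(17963 + (26/9 + 202/3)) = (4 + 225)*(17963 + 632/9) = 229*(162299/9) = 37166471/9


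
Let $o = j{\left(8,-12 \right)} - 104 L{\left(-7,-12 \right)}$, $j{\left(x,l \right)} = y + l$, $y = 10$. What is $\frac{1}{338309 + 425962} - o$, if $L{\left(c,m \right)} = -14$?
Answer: $- \frac{1111250033}{764271} \approx -1454.0$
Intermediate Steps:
$j{\left(x,l \right)} = 10 + l$
$o = 1454$ ($o = \left(10 - 12\right) - -1456 = -2 + 1456 = 1454$)
$\frac{1}{338309 + 425962} - o = \frac{1}{338309 + 425962} - 1454 = \frac{1}{764271} - 1454 = - \frac{1111250033}{764271}$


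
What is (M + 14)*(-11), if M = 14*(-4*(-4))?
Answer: -2618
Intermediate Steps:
M = 224 (M = 14*16 = 224)
(M + 14)*(-11) = (224 + 14)*(-11) = 238*(-11) = -2618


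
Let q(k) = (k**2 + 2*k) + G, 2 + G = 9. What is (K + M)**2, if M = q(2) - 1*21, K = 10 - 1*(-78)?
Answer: 6724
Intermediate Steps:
G = 7 (G = -2 + 9 = 7)
q(k) = 7 + k**2 + 2*k (q(k) = (k**2 + 2*k) + 7 = 7 + k**2 + 2*k)
K = 88 (K = 10 + 78 = 88)
M = -6 (M = (7 + 2**2 + 2*2) - 1*21 = (7 + 4 + 4) - 21 = 15 - 21 = -6)
(K + M)**2 = (88 - 6)**2 = 82**2 = 6724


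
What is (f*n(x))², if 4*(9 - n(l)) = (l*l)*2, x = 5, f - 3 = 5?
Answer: 784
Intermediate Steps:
f = 8 (f = 3 + 5 = 8)
n(l) = 9 - l²/2 (n(l) = 9 - l*l*2/4 = 9 - l²*2/4 = 9 - l²/2)
(f*n(x))² = (8*(9 - ½*5²))² = (8*(9 - ½*25))² = (8*(9 - 25/2))² = (8*(-7/2))² = (-28)² = 784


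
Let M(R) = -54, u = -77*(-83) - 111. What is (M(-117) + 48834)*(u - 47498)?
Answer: -2010614040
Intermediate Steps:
u = 6280 (u = 6391 - 111 = 6280)
(M(-117) + 48834)*(u - 47498) = (-54 + 48834)*(6280 - 47498) = 48780*(-41218) = -2010614040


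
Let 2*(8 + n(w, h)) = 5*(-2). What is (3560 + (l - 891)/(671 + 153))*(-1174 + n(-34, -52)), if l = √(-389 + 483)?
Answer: -3480935663/824 - 1187*√94/824 ≈ -4.2244e+6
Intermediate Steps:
l = √94 ≈ 9.6954
n(w, h) = -13 (n(w, h) = -8 + (5*(-2))/2 = -8 + (½)*(-10) = -8 - 5 = -13)
(3560 + (l - 891)/(671 + 153))*(-1174 + n(-34, -52)) = (3560 + (√94 - 891)/(671 + 153))*(-1174 - 13) = (3560 + (-891 + √94)/824)*(-1187) = (3560 + (-891 + √94)*(1/824))*(-1187) = (3560 + (-891/824 + √94/824))*(-1187) = (2932549/824 + √94/824)*(-1187) = -3480935663/824 - 1187*√94/824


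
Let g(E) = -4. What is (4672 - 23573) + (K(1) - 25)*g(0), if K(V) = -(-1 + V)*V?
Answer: -18801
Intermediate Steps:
K(V) = -V*(-1 + V)
(4672 - 23573) + (K(1) - 25)*g(0) = (4672 - 23573) + (1*(1 - 1*1) - 25)*(-4) = -18901 + (1*(1 - 1) - 25)*(-4) = -18901 + (1*0 - 25)*(-4) = -18901 + (0 - 25)*(-4) = -18901 - 25*(-4) = -18901 + 100 = -18801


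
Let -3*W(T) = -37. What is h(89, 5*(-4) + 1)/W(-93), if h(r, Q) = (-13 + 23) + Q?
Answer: -27/37 ≈ -0.72973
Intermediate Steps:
h(r, Q) = 10 + Q
W(T) = 37/3 (W(T) = -⅓*(-37) = 37/3)
h(89, 5*(-4) + 1)/W(-93) = (10 + (5*(-4) + 1))/(37/3) = (10 + (-20 + 1))*(3/37) = (10 - 19)*(3/37) = -9*3/37 = -27/37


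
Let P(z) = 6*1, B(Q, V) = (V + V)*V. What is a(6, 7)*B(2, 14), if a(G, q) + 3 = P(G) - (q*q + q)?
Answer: -20776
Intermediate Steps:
B(Q, V) = 2*V**2 (B(Q, V) = (2*V)*V = 2*V**2)
P(z) = 6
a(G, q) = 3 - q - q**2 (a(G, q) = -3 + (6 - (q*q + q)) = -3 + (6 - (q**2 + q)) = -3 + (6 - (q + q**2)) = -3 + (6 + (-q - q**2)) = -3 + (6 - q - q**2) = 3 - q - q**2)
a(6, 7)*B(2, 14) = (3 - 1*7 - 1*7**2)*(2*14**2) = (3 - 7 - 1*49)*(2*196) = (3 - 7 - 49)*392 = -53*392 = -20776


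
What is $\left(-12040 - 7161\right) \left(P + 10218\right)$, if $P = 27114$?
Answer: $-716811732$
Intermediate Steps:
$\left(-12040 - 7161\right) \left(P + 10218\right) = \left(-12040 - 7161\right) \left(27114 + 10218\right) = \left(-19201\right) 37332 = -716811732$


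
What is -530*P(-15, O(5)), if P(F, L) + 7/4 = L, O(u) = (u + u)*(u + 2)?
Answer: -72345/2 ≈ -36173.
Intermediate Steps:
O(u) = 2*u*(2 + u) (O(u) = (2*u)*(2 + u) = 2*u*(2 + u))
P(F, L) = -7/4 + L
-530*P(-15, O(5)) = -530*(-7/4 + 2*5*(2 + 5)) = -530*(-7/4 + 2*5*7) = -530*(-7/4 + 70) = -530*273/4 = -72345/2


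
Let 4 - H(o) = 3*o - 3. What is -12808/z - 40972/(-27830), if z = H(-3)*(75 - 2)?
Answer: -19286959/2031590 ≈ -9.4935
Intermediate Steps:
H(o) = 7 - 3*o (H(o) = 4 - (3*o - 3) = 4 - (-3 + 3*o) = 4 + (3 - 3*o) = 7 - 3*o)
z = 1168 (z = (7 - 3*(-3))*(75 - 2) = (7 + 9)*73 = 16*73 = 1168)
-12808/z - 40972/(-27830) = -12808/1168 - 40972/(-27830) = -12808*1/1168 - 40972*(-1/27830) = -1601/146 + 20486/13915 = -19286959/2031590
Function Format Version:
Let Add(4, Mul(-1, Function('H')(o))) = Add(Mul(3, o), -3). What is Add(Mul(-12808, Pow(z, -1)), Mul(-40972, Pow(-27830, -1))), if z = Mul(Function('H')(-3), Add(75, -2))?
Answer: Rational(-19286959, 2031590) ≈ -9.4935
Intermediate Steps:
Function('H')(o) = Add(7, Mul(-3, o)) (Function('H')(o) = Add(4, Mul(-1, Add(Mul(3, o), -3))) = Add(4, Mul(-1, Add(-3, Mul(3, o)))) = Add(4, Add(3, Mul(-3, o))) = Add(7, Mul(-3, o)))
z = 1168 (z = Mul(Add(7, Mul(-3, -3)), Add(75, -2)) = Mul(Add(7, 9), 73) = Mul(16, 73) = 1168)
Add(Mul(-12808, Pow(z, -1)), Mul(-40972, Pow(-27830, -1))) = Add(Mul(-12808, Pow(1168, -1)), Mul(-40972, Pow(-27830, -1))) = Add(Mul(-12808, Rational(1, 1168)), Mul(-40972, Rational(-1, 27830))) = Add(Rational(-1601, 146), Rational(20486, 13915)) = Rational(-19286959, 2031590)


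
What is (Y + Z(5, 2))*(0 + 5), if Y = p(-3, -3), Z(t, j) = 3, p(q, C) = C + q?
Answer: -15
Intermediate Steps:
Y = -6 (Y = -3 - 3 = -6)
(Y + Z(5, 2))*(0 + 5) = (-6 + 3)*(0 + 5) = -3*5 = -15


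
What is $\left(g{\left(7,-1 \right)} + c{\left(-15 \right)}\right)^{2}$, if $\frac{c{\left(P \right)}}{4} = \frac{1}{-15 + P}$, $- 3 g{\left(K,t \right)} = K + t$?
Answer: $\frac{1024}{225} \approx 4.5511$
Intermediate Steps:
$g{\left(K,t \right)} = - \frac{K}{3} - \frac{t}{3}$ ($g{\left(K,t \right)} = - \frac{K + t}{3} = - \frac{K}{3} - \frac{t}{3}$)
$c{\left(P \right)} = \frac{4}{-15 + P}$
$\left(g{\left(7,-1 \right)} + c{\left(-15 \right)}\right)^{2} = \left(\left(\left(- \frac{1}{3}\right) 7 - - \frac{1}{3}\right) + \frac{4}{-15 - 15}\right)^{2} = \left(\left(- \frac{7}{3} + \frac{1}{3}\right) + \frac{4}{-30}\right)^{2} = \left(-2 + 4 \left(- \frac{1}{30}\right)\right)^{2} = \left(-2 - \frac{2}{15}\right)^{2} = \left(- \frac{32}{15}\right)^{2} = \frac{1024}{225}$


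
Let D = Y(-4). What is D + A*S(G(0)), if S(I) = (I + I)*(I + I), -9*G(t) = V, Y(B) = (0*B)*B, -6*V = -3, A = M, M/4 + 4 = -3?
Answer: -28/81 ≈ -0.34568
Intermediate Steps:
M = -28 (M = -16 + 4*(-3) = -16 - 12 = -28)
A = -28
V = ½ (V = -⅙*(-3) = ½ ≈ 0.50000)
Y(B) = 0 (Y(B) = 0*B = 0)
G(t) = -1/18 (G(t) = -⅑*½ = -1/18)
S(I) = 4*I² (S(I) = (2*I)*(2*I) = 4*I²)
D = 0
D + A*S(G(0)) = 0 - 112*(-1/18)² = 0 - 112/324 = 0 - 28*1/81 = 0 - 28/81 = -28/81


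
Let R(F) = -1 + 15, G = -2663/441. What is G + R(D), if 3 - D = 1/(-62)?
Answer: 3511/441 ≈ 7.9614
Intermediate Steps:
G = -2663/441 (G = -2663*1/441 = -2663/441 ≈ -6.0386)
D = 187/62 (D = 3 - 1/(-62) = 3 - 1*(-1/62) = 3 + 1/62 = 187/62 ≈ 3.0161)
R(F) = 14
G + R(D) = -2663/441 + 14 = 3511/441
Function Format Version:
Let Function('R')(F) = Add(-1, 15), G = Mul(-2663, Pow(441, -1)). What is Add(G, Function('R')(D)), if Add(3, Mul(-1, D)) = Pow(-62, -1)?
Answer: Rational(3511, 441) ≈ 7.9614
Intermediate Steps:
G = Rational(-2663, 441) (G = Mul(-2663, Rational(1, 441)) = Rational(-2663, 441) ≈ -6.0386)
D = Rational(187, 62) (D = Add(3, Mul(-1, Pow(-62, -1))) = Add(3, Mul(-1, Rational(-1, 62))) = Add(3, Rational(1, 62)) = Rational(187, 62) ≈ 3.0161)
Function('R')(F) = 14
Add(G, Function('R')(D)) = Add(Rational(-2663, 441), 14) = Rational(3511, 441)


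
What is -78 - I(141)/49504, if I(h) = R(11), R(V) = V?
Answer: -3861323/49504 ≈ -78.000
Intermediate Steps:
I(h) = 11
-78 - I(141)/49504 = -78 - 11/49504 = -3861323/49504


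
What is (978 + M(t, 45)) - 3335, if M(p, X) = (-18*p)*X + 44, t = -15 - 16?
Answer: 22797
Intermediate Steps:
t = -31
M(p, X) = 44 - 18*X*p (M(p, X) = -18*X*p + 44 = 44 - 18*X*p)
(978 + M(t, 45)) - 3335 = (978 + (44 - 18*45*(-31))) - 3335 = (978 + (44 + 25110)) - 3335 = (978 + 25154) - 3335 = 26132 - 3335 = 22797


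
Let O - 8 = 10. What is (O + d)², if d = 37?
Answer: 3025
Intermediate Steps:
O = 18 (O = 8 + 10 = 18)
(O + d)² = (18 + 37)² = 55² = 3025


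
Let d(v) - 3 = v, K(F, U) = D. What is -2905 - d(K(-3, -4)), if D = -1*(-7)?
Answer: -2915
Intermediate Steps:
D = 7
K(F, U) = 7
d(v) = 3 + v
-2905 - d(K(-3, -4)) = -2905 - (3 + 7) = -2905 - 1*10 = -2905 - 10 = -2915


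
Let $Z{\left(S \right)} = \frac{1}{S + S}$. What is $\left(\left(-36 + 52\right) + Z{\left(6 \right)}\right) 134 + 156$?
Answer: $\frac{13867}{6} \approx 2311.2$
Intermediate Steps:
$Z{\left(S \right)} = \frac{1}{2 S}$
$\left(\left(-36 + 52\right) + Z{\left(6 \right)}\right) 134 + 156 = \left(\left(-36 + 52\right) + \frac{1}{2 \cdot 6}\right) 134 + 156 = \left(16 + \frac{1}{2} \cdot \frac{1}{6}\right) 134 + 156 = \left(16 + \frac{1}{12}\right) 134 + 156 = \frac{193}{12} \cdot 134 + 156 = \frac{12931}{6} + 156 = \frac{13867}{6}$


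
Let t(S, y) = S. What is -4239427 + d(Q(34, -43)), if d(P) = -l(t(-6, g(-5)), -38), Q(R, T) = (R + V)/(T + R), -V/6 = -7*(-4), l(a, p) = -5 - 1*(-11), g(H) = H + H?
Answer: -4239433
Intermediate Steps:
g(H) = 2*H
l(a, p) = 6 (l(a, p) = -5 + 11 = 6)
V = -168 (V = -(-42)*(-4) = -6*28 = -168)
Q(R, T) = (-168 + R)/(R + T) (Q(R, T) = (R - 168)/(T + R) = (-168 + R)/(R + T))
d(P) = -6 (d(P) = -1*6 = -6)
-4239427 + d(Q(34, -43)) = -4239427 - 6 = -4239433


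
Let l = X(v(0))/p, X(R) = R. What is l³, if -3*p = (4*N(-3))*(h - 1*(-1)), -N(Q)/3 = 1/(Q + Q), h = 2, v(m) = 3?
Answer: -27/8 ≈ -3.3750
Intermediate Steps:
N(Q) = -3/(2*Q) (N(Q) = -3/(Q + Q) = -3*1/(2*Q) = -3/(2*Q))
p = -2 (p = -4*(-3/2/(-3))*(2 - 1*(-1))/3 = -4*(-3/2*(-⅓))*(2 + 1)/3 = -4*(½)*3/3 = -2*3/3 = -⅓*6 = -2)
l = -3/2 (l = 3/(-2) = 3*(-½) = -3/2 ≈ -1.5000)
l³ = (-3/2)³ = -27/8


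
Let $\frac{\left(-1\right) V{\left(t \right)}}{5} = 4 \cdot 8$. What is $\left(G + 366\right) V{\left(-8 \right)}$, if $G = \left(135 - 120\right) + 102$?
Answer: $-77280$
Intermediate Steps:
$V{\left(t \right)} = -160$ ($V{\left(t \right)} = - 5 \cdot 4 \cdot 8 = \left(-5\right) 32 = -160$)
$G = 117$ ($G = 15 + 102 = 117$)
$\left(G + 366\right) V{\left(-8 \right)} = \left(117 + 366\right) \left(-160\right) = 483 \left(-160\right) = -77280$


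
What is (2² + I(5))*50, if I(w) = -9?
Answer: -250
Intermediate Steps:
(2² + I(5))*50 = (2² - 9)*50 = (4 - 9)*50 = -5*50 = -250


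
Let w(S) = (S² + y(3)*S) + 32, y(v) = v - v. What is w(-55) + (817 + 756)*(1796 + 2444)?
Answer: 6672577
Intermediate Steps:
y(v) = 0
w(S) = 32 + S² (w(S) = (S² + 0*S) + 32 = (S² + 0) + 32 = S² + 32 = 32 + S²)
w(-55) + (817 + 756)*(1796 + 2444) = (32 + (-55)²) + (817 + 756)*(1796 + 2444) = (32 + 3025) + 1573*4240 = 3057 + 6669520 = 6672577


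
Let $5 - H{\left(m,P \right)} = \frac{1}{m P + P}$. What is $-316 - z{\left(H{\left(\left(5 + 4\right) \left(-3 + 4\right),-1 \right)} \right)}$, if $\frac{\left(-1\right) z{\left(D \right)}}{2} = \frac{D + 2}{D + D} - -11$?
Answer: $- \frac{14923}{51} \approx -292.61$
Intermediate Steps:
$H{\left(m,P \right)} = 5 - \frac{1}{P + P m}$ ($H{\left(m,P \right)} = 5 - \frac{1}{m P + P} = 5 - \frac{1}{P m + P} = 5 - \frac{1}{P + P m}$)
$z{\left(D \right)} = -22 - \frac{2 + D}{D}$ ($z{\left(D \right)} = - 2 \left(\frac{D + 2}{D + D} - -11\right) = - 2 \left(\frac{2 + D}{2 D} + 11\right) = - 2 \left(11 + \frac{2 + D}{2 D}\right) = -22 - \frac{2 + D}{D}$)
$-316 - z{\left(H{\left(\left(5 + 4\right) \left(-3 + 4\right),-1 \right)} \right)} = -316 - \left(-23 - \frac{2}{\frac{1}{-1} \frac{1}{1 + \left(5 + 4\right) \left(-3 + 4\right)} \left(-1 + 5 \left(-1\right) + 5 \left(-1\right) \left(5 + 4\right) \left(-3 + 4\right)\right)}\right) = -316 - \left(-23 - \frac{2}{\left(-1\right) \frac{1}{1 + 9 \cdot 1} \left(-1 - 5 + 5 \left(-1\right) 9 \cdot 1\right)}\right) = -316 - \left(-23 - \frac{2}{\left(-1\right) \frac{1}{1 + 9} \left(-1 - 5 + 5 \left(-1\right) 9\right)}\right) = -316 - \left(-23 - \frac{2}{\left(-1\right) \frac{1}{10} \left(-1 - 5 - 45\right)}\right) = -316 - \left(-23 - \frac{2}{\left(-1\right) \frac{1}{10} \left(-51\right)}\right) = -316 - \left(-23 - \frac{2}{\frac{51}{10}}\right) = -316 - \left(-23 - \frac{20}{51}\right) = -316 - - \frac{1193}{51} = -316 + \frac{1193}{51} = - \frac{14923}{51}$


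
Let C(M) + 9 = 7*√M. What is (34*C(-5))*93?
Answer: -28458 + 22134*I*√5 ≈ -28458.0 + 49493.0*I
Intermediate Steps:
C(M) = -9 + 7*√M
(34*C(-5))*93 = (34*(-9 + 7*√(-5)))*93 = (34*(-9 + 7*(I*√5)))*93 = (34*(-9 + 7*I*√5))*93 = (-306 + 238*I*√5)*93 = -28458 + 22134*I*√5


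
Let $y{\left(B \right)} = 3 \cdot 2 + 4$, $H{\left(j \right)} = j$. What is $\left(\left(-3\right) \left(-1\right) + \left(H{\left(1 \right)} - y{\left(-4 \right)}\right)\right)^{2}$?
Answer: $36$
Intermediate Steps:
$y{\left(B \right)} = 10$ ($y{\left(B \right)} = 6 + 4 = 10$)
$\left(\left(-3\right) \left(-1\right) + \left(H{\left(1 \right)} - y{\left(-4 \right)}\right)\right)^{2} = \left(\left(-3\right) \left(-1\right) + \left(1 - 10\right)\right)^{2} = \left(3 + \left(1 - 10\right)\right)^{2} = \left(3 - 9\right)^{2} = \left(-6\right)^{2} = 36$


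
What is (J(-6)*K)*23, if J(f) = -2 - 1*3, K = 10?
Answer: -1150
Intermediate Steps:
J(f) = -5 (J(f) = -2 - 3 = -5)
(J(-6)*K)*23 = -5*10*23 = -50*23 = -1150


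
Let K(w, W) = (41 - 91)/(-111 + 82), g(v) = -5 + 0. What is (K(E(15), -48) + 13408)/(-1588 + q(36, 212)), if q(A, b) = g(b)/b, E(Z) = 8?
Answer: -6341768/751013 ≈ -8.4443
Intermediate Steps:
g(v) = -5
K(w, W) = 50/29 (K(w, W) = -50/(-29) = -50*(-1/29) = 50/29)
q(A, b) = -5/b
(K(E(15), -48) + 13408)/(-1588 + q(36, 212)) = (50/29 + 13408)/(-1588 - 5/212) = 388882/(29*(-1588 - 5*1/212)) = 388882/(29*(-1588 - 5/212)) = 388882/(29*(-336661/212)) = (388882/29)*(-212/336661) = -6341768/751013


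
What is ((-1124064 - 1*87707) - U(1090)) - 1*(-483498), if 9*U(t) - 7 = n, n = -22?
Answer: -2184814/3 ≈ -7.2827e+5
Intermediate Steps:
U(t) = -5/3 (U(t) = 7/9 + (⅑)*(-22) = 7/9 - 22/9 = -5/3)
((-1124064 - 1*87707) - U(1090)) - 1*(-483498) = ((-1124064 - 1*87707) - 1*(-5/3)) - 1*(-483498) = ((-1124064 - 87707) + 5/3) + 483498 = (-1211771 + 5/3) + 483498 = -3635308/3 + 483498 = -2184814/3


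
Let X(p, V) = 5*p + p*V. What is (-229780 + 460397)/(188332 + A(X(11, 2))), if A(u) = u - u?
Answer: 230617/188332 ≈ 1.2245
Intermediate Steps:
X(p, V) = 5*p + V*p
A(u) = 0
(-229780 + 460397)/(188332 + A(X(11, 2))) = (-229780 + 460397)/(188332 + 0) = 230617/188332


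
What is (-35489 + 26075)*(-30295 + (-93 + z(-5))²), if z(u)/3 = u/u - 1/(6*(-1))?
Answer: 419577273/2 ≈ 2.0979e+8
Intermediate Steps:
z(u) = 7/2 (z(u) = 3*(u/u - 1/(6*(-1))) = 3*(1 - 1/(-6)) = 3*(1 - 1*(-⅙)) = 3*(1 + ⅙) = 3*(7/6) = 7/2)
(-35489 + 26075)*(-30295 + (-93 + z(-5))²) = (-35489 + 26075)*(-30295 + (-93 + 7/2)²) = -9414*(-30295 + (-179/2)²) = -9414*(-30295 + 32041/4) = -9414*(-89139/4) = 419577273/2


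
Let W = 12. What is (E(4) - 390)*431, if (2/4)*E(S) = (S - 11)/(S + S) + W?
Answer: -634001/4 ≈ -1.5850e+5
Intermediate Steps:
E(S) = 24 + (-11 + S)/S (E(S) = 2*((S - 11)/(S + S) + 12) = 2*((-11 + S)/((2*S)) + 12) = 2*((-11 + S)*(1/(2*S)) + 12) = 2*((-11 + S)/(2*S) + 12) = 2*(12 + (-11 + S)/(2*S)) = 24 + (-11 + S)/S)
(E(4) - 390)*431 = ((25 - 11/4) - 390)*431 = (89/4 - 390)*431 = -1471/4*431 = -634001/4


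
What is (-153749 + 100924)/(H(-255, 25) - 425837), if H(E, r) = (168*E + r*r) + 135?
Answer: 52825/467917 ≈ 0.11289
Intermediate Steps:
H(E, r) = 135 + r² + 168*E (H(E, r) = (168*E + r²) + 135 = (r² + 168*E) + 135 = 135 + r² + 168*E)
(-153749 + 100924)/(H(-255, 25) - 425837) = (-153749 + 100924)/((135 + 25² + 168*(-255)) - 425837) = -52825/((135 + 625 - 42840) - 425837) = -52825/(-42080 - 425837) = -52825/(-467917) = -52825*(-1/467917) = 52825/467917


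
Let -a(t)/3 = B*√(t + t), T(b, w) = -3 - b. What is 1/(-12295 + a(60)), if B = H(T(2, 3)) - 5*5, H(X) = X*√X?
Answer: 1/(5*(-2459 + 30*√30 + 30*I*√6)) ≈ -8.7069e-5 - 2.7883e-6*I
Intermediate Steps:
H(X) = X^(3/2)
B = -25 - 5*I*√5 (B = (-3 - 1*2)^(3/2) - 5*5 = (-3 - 2)^(3/2) - 25 = (-5)^(3/2) - 25 = -5*I*√5 - 25 = -25 - 5*I*√5 ≈ -25.0 - 11.18*I)
a(t) = -3*√2*√t*(-25 - 5*I*√5) (a(t) = -3*(-25 - 5*I*√5)*√(t + t) = -3*(-25 - 5*I*√5)*√(2*t) = -3*(-25 - 5*I*√5)*√2*√t = -3*√2*√t*(-25 - 5*I*√5))
1/(-12295 + a(60)) = 1/(-12295 + 15*√2*√60*(5 + I*√5)) = 1/(-12295 + 15*√2*(2*√15)*(5 + I*√5)) = 1/(-12295 + 30*√30*(5 + I*√5))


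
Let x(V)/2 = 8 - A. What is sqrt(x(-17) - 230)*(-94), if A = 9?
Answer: -188*I*sqrt(58) ≈ -1431.8*I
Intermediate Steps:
x(V) = -2 (x(V) = 2*(8 - 1*9) = 2*(8 - 9) = 2*(-1) = -2)
sqrt(x(-17) - 230)*(-94) = sqrt(-2 - 230)*(-94) = sqrt(-232)*(-94) = (2*I*sqrt(58))*(-94) = -188*I*sqrt(58)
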